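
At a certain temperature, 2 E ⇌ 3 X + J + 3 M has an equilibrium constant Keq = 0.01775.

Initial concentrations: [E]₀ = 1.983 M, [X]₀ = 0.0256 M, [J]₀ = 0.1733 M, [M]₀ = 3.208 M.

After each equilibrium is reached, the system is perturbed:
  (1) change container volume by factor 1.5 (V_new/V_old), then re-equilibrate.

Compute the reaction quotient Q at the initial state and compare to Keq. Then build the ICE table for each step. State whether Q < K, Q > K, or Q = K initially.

Q₀ = 2.4410e-05 vs Keq = 0.01775 ⇒ Q<K, forward
Step 1:
                  E         X         J         M
  I           1.983    0.0256    0.1733     3.208
  C         -0.1109    0.1664   0.05546    0.1664
  E           1.872     0.192    0.2288     3.374
  solve Keq expr → x = 0.05546; check Q = 0.01775
Then change container volume by factor 1.5 (V_new/V_old).
Step 2:
                  E         X         J         M
  I           1.248     0.128    0.1525      2.25
  C        -0.06127    0.0919   0.03063    0.0919
  E           1.187    0.2199    0.1831     2.341
  solve Keq expr → x = 0.03063; check Q = 0.01775

Q₀ = 2.4410e-05; Q < K (proceeds forward)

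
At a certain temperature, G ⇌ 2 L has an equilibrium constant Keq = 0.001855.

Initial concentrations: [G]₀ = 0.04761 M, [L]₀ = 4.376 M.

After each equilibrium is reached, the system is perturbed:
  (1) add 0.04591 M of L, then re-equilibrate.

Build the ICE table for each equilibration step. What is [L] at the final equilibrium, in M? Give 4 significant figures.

Q₀ = 402.2 vs Keq = 0.001855 ⇒ Q>K, reverse
Step 1:
                  G         L
  Initial   0.04761     4.376
  Change      2.156    -4.312
  Equil       2.204   0.06394
  solve Keq expr → x = -2.156; check Q = 0.001855
Then add 0.04591 M of L.
Step 2:
                  G         L
  Initial     2.204    0.1098
  Change    0.02279  -0.04558
  Equil       2.226   0.06427
  solve Keq expr → x = -0.02279; check Q = 0.001855

[L]_eq = 0.06427 M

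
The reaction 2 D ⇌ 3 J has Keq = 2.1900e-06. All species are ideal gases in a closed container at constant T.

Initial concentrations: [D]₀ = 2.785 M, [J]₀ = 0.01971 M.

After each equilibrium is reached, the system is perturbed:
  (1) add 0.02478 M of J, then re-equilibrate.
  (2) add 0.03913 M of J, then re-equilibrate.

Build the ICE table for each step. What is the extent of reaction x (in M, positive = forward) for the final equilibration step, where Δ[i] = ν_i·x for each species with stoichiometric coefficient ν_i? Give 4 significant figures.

Q₀ = 9.8721e-07 vs Keq = 2.1900e-06 ⇒ Q<K, forward
Step 1:
                   D          J
  I            2.785    0.01971
  C        -0.003981   0.005971
  E            2.781    0.02568
  solve Keq expr → x = 0.00199; check Q = 2.1900e-06
Then add 0.02478 M of J.
Step 2:
                   D          J
  I            2.781    0.05046
  C          0.01645   -0.02468
  E            2.797    0.02578
  solve Keq expr → x = -0.008226; check Q = 2.1900e-06
Then add 0.03913 M of J.
Step 3:
                   D          J
  I            2.797    0.06491
  C          0.02598   -0.03897
  E            2.823    0.02594
  solve Keq expr → x = -0.01299; check Q = 2.1900e-06

x = -0.01299 M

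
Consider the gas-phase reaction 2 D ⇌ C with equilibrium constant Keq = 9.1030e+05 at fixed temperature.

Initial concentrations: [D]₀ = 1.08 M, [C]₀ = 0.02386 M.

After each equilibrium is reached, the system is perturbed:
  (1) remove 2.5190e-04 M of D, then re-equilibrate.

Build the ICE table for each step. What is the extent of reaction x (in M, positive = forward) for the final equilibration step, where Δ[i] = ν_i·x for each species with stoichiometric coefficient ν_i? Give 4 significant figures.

x = -1.2591e-04 M

Q₀ = 0.02046 vs Keq = 9.1030e+05 ⇒ Q<K, forward
Step 1:
                   D          C
  Initial       1.08    0.02386
  Change      -1.079     0.5396
  Equil   7.8676e-04     0.5635
  solve Keq expr → x = 0.5396; check Q = 9.1030e+05
Then remove 2.5190e-04 M of D.
Step 2:
                   D          C
  Initial 5.3486e-04     0.5635
  Change  2.5181e-04 -1.2591e-04
  Equil   7.8667e-04     0.5633
  solve Keq expr → x = -1.2591e-04; check Q = 9.1030e+05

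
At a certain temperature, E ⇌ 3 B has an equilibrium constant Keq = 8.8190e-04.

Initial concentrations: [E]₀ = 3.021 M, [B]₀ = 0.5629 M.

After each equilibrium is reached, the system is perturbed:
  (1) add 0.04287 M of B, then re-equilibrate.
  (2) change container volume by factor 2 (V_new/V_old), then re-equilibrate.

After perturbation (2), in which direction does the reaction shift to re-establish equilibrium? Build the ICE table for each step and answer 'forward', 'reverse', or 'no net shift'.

Direction: forward

Q₀ = 0.05904 vs Keq = 8.8190e-04 ⇒ Q>K, reverse
Step 1:
                  E         B
  init        3.021    0.5629
  Δ          0.1407   -0.4222
  eq          3.162    0.1407
  solve Keq expr → x = -0.1407; check Q = 8.8190e-04
Then add 0.04287 M of B.
Step 2:
                  E         B
  init        3.162    0.1836
  Δ         0.01422  -0.04266
  eq          3.176     0.141
  solve Keq expr → x = -0.01422; check Q = 8.8190e-04
Then change container volume by factor 2 (V_new/V_old).
Step 3:
                  E         B
  init        1.588   0.07048
  Δ        -0.01369   0.04108
  eq          1.574    0.1116
  solve Keq expr → x = 0.01369; check Q = 8.8190e-04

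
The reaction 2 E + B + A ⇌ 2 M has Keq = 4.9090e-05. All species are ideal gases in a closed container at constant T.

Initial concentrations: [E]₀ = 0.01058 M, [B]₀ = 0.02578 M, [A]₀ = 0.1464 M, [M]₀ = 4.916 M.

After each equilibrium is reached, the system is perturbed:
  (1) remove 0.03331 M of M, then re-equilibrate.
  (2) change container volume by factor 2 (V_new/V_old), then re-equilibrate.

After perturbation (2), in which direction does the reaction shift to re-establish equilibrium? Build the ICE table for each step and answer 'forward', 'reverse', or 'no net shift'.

Q₀ = 5.7204e+07 vs Keq = 4.9090e-05 ⇒ Q>K, reverse
Step 1:
                    E           B           A           M
  I           0.01058     0.02578      0.1464       4.916
  C             4.831       2.416       2.416      -4.831
  E             4.842       2.441       2.562     0.08484
  solve Keq expr → x = -2.416; check Q = 4.9090e-05
Then remove 0.03331 M of M.
Step 2:
                    E           B           A           M
  I             4.842       2.441       2.562     0.05153
  C           -0.0322     -0.0161     -0.0161      0.0322
  E              4.81       2.425       2.546     0.08373
  solve Keq expr → x = 0.0161; check Q = 4.9090e-05
Then change container volume by factor 2 (V_new/V_old).
Step 3:
                    E           B           A           M
  I             2.405       1.213       1.273     0.04187
  C           0.02058     0.01029     0.01029    -0.02058
  E             2.425       1.223       1.283     0.02129
  solve Keq expr → x = -0.01029; check Q = 4.9090e-05

Direction: reverse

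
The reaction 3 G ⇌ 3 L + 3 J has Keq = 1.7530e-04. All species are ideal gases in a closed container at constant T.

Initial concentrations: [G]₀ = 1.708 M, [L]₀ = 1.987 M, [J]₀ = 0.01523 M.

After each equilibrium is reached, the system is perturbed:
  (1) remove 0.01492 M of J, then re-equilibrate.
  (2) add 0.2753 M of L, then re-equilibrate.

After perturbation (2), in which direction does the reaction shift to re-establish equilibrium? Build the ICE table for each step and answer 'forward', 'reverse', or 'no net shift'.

Direction: reverse

Q₀ = 5.5620e-06 vs Keq = 1.7530e-04 ⇒ Q<K, forward
Step 1:
                    G           L           J
  I             1.708       1.987     0.01523
  C          -0.03127     0.03127     0.03127
  E             1.677       2.018      0.0465
  solve Keq expr → x = 0.01042; check Q = 1.7530e-04
Then remove 0.01492 M of J.
Step 2:
                    G           L           J
  I             1.677       2.018     0.03158
  C           -0.0142      0.0142      0.0142
  E             1.663       2.032     0.04578
  solve Keq expr → x = 0.004735; check Q = 1.7530e-04
Then add 0.2753 M of L.
Step 3:
                    G           L           J
  I             1.663       2.308     0.04578
  C          0.005242   -0.005242   -0.005242
  E             1.668       2.303     0.04054
  solve Keq expr → x = -0.001747; check Q = 1.7530e-04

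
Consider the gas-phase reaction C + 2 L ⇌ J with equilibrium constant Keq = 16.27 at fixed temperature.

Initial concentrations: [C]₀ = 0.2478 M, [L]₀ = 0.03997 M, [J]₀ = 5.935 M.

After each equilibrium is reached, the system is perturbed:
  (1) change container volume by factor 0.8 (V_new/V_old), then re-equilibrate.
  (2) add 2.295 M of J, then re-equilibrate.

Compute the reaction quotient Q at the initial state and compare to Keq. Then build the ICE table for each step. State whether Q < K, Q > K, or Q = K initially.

Q₀ = 1.4992e+04; Q > K (proceeds reverse)

Q₀ = 1.4992e+04 vs Keq = 16.27 ⇒ Q>K, reverse
Step 1:
                   C          L          J
  Initial     0.2478    0.03997      5.935
  Change      0.3566     0.7132    -0.3566
  Equil       0.6044     0.7532      5.578
  solve Keq expr → x = -0.3566; check Q = 16.27
Then change container volume by factor 0.8 (V_new/V_old).
Step 2:
                   C          L          J
  Initial     0.7555     0.9415      6.973
  Change    -0.07258    -0.1452    0.07258
  Equil       0.6829     0.7963      7.046
  solve Keq expr → x = 0.07258; check Q = 16.27
Then add 2.295 M of J.
Step 3:
                   C          L          J
  Initial     0.6829     0.7963      9.341
  Change     0.04486    0.08972   -0.04486
  Equil       0.7278      0.886      9.296
  solve Keq expr → x = -0.04486; check Q = 16.27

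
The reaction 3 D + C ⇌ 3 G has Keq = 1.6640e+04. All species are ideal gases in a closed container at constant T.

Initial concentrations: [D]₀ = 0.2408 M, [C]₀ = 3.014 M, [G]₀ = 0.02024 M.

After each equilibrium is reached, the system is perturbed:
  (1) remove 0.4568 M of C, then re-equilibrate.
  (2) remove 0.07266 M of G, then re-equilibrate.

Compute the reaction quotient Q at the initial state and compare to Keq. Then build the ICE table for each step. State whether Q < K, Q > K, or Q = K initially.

Q₀ = 1.9702e-04 vs Keq = 1.6640e+04 ⇒ Q<K, forward
Step 1:
                    D           C           G
  Initial      0.2408       3.014     0.02024
  Change      -0.2338    -0.07795      0.2338
  Equil       0.00695       2.936      0.2541
  solve Keq expr → x = 0.07795; check Q = 1.6640e+04
Then remove 0.4568 M of C.
Step 2:
                    D           C           G
  Initial     0.00695       2.479      0.2541
  Change   3.9159e-04  1.3053e-04 -3.9159e-04
  Equil      0.007342       2.479      0.2537
  solve Keq expr → x = -1.3053e-04; check Q = 1.6640e+04
Then remove 0.07266 M of G.
Step 3:
                    D           C           G
  Initial    0.007342       2.479       0.181
  Change    -0.002043 -6.8106e-04    0.002043
  Equil      0.005299       2.479      0.1831
  solve Keq expr → x = 6.8106e-04; check Q = 1.6640e+04

Q₀ = 1.9702e-04; Q < K (proceeds forward)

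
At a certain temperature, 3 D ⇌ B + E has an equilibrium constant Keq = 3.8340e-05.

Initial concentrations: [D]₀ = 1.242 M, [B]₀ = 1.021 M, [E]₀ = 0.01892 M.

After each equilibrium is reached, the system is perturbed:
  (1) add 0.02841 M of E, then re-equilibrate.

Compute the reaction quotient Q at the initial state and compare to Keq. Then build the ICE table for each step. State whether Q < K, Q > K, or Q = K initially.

Q₀ = 0.01008; Q > K (proceeds reverse)

Q₀ = 0.01008 vs Keq = 3.8340e-05 ⇒ Q>K, reverse
Step 1:
                   D          B          E
  I            1.242      1.021    0.01892
  C          0.05651   -0.01884   -0.01884
  E            1.299      1.002 8.3762e-05
  solve Keq expr → x = -0.01884; check Q = 3.8340e-05
Then add 0.02841 M of E.
Step 2:
                   D          B          E
  I            1.299      1.002    0.02849
  C          0.08517   -0.02839   -0.02839
  E            1.384     0.9738 1.0430e-04
  solve Keq expr → x = -0.02839; check Q = 3.8340e-05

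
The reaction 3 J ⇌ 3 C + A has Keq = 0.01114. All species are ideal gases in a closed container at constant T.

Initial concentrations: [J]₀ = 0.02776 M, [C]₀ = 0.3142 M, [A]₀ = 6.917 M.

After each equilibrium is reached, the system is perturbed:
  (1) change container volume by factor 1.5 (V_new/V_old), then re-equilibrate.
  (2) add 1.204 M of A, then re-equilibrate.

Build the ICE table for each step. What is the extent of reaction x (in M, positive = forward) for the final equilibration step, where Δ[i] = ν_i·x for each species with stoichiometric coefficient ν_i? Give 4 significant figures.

x = -6.0375e-04 M

Q₀ = 1.0029e+04 vs Keq = 0.01114 ⇒ Q>K, reverse
Step 1:
                   J          C          A
  Initial    0.02776     0.3142      6.917
  Change      0.2782    -0.2782   -0.09273
  Equil       0.3059    0.03602      6.824
  solve Keq expr → x = -0.09273; check Q = 0.01114
Then change container volume by factor 1.5 (V_new/V_old).
Step 2:
                   J          C          A
  Initial      0.204    0.02402       4.55
  Change   -0.003061   0.003061    0.00102
  Equil       0.2009    0.02708      4.551
  solve Keq expr → x = 0.00102; check Q = 0.01114
Then add 1.204 M of A.
Step 3:
                   J          C          A
  Initial     0.2009    0.02708      5.755
  Change    0.001811  -0.001811 -6.0375e-04
  Equil       0.2027    0.02526      5.754
  solve Keq expr → x = -6.0375e-04; check Q = 0.01114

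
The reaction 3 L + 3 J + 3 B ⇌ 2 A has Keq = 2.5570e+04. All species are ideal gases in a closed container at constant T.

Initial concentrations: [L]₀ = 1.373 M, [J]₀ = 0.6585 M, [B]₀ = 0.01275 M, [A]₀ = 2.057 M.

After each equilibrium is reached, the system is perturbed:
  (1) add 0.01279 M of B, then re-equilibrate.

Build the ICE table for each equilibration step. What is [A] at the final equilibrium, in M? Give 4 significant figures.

Q₀ = 2.7622e+06 vs Keq = 2.5570e+04 ⇒ Q>K, reverse
Step 1:
                    L           J           B           A
  Initial       1.373      0.6585     0.01275       2.057
  Change      0.04212     0.04212     0.04212    -0.02808
  Equil         1.415      0.7006     0.05487       2.029
  solve Keq expr → x = -0.01404; check Q = 2.5570e+04
Then add 0.01279 M of B.
Step 2:
                    L           J           B           A
  Initial       1.415      0.7006     0.06766       2.029
  Change      -0.0113     -0.0113     -0.0113    0.007535
  Equil         1.404      0.6893     0.05636       2.036
  solve Keq expr → x = 0.003767; check Q = 2.5570e+04

[A]_eq = 2.036 M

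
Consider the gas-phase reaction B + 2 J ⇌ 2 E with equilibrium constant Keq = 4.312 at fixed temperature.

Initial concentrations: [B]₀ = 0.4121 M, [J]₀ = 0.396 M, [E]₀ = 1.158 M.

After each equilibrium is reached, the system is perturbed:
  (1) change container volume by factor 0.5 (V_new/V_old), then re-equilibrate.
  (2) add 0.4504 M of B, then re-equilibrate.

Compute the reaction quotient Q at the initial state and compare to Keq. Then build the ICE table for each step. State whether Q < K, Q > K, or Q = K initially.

Q₀ = 20.75 vs Keq = 4.312 ⇒ Q>K, reverse
Step 1:
                    B           J           E
  I            0.4121       0.396       1.158
  C            0.1123      0.2247     -0.2247
  E            0.5244      0.6207      0.9333
  solve Keq expr → x = -0.1123; check Q = 4.312
Then change container volume by factor 0.5 (V_new/V_old).
Step 2:
                    B           J           E
  I             1.049       1.241       1.867
  C           -0.1056     -0.2111      0.2111
  E            0.9433        1.03       2.078
  solve Keq expr → x = 0.1056; check Q = 4.312
Then add 0.4504 M of B.
Step 3:
                    B           J           E
  I             1.394        1.03       2.078
  C          -0.05804     -0.1161      0.1161
  E             1.336      0.9141       2.194
  solve Keq expr → x = 0.05804; check Q = 4.312

Q₀ = 20.75; Q > K (proceeds reverse)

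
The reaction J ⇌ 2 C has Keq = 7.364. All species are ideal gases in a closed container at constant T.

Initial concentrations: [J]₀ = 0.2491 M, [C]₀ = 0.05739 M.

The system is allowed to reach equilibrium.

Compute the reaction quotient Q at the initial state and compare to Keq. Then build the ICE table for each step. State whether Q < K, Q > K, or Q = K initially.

Q₀ = 0.01322 vs Keq = 7.364 ⇒ Q<K, forward
Step 1:
                    J           C
  Initial      0.2491     0.05739
  Change      -0.2165      0.4329
  Equil       0.03264      0.4903
  solve Keq expr → x = 0.2165; check Q = 7.364

Q₀ = 0.01322; Q < K (proceeds forward)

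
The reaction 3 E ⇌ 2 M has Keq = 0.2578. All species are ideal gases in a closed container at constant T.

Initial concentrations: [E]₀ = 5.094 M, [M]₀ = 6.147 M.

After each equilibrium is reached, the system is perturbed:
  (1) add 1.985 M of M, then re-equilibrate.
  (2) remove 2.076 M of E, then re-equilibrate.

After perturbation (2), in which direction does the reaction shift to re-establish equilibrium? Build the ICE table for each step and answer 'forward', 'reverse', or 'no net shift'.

Q₀ = 0.2859 vs Keq = 0.2578 ⇒ Q>K, reverse
Step 1:
                    E           M
  init          5.094       6.147
  Δ            0.1291    -0.08609
  eq            5.223       6.061
  solve Keq expr → x = -0.04304; check Q = 0.2578
Then add 1.985 M of M.
Step 2:
                    E           M
  init          5.223       8.046
  Δ            0.8028     -0.5352
  eq            6.026       7.511
  solve Keq expr → x = -0.2676; check Q = 0.2578
Then remove 2.076 M of E.
Step 3:
                    E           M
  init           3.95       7.511
  Δ             1.521      -1.014
  eq            5.471       6.497
  solve Keq expr → x = -0.5069; check Q = 0.2578

Direction: reverse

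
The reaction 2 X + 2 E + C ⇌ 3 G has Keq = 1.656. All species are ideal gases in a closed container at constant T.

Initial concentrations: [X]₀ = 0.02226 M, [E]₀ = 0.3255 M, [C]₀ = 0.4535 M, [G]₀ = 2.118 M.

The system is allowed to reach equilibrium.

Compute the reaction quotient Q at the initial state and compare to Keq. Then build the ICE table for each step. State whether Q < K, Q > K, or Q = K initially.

Q₀ = 3.9907e+05; Q > K (proceeds reverse)

Q₀ = 3.9907e+05 vs Keq = 1.656 ⇒ Q>K, reverse
Step 1:
                  X         E         C         G
  Initial   0.02226    0.3255    0.4535     2.118
  Change     0.7535    0.7535    0.3768     -1.13
  Equil      0.7758     1.079    0.8303    0.9877
  solve Keq expr → x = -0.3768; check Q = 1.656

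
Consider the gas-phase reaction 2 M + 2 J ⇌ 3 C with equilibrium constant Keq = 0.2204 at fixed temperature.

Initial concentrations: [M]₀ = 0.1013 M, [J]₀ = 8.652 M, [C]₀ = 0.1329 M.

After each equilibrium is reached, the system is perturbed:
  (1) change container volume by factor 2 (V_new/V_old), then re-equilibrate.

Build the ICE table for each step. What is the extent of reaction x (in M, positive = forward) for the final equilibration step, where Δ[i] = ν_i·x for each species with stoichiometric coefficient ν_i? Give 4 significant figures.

x = -0.002191 M

Q₀ = 0.003056 vs Keq = 0.2204 ⇒ Q<K, forward
Step 1:
                   M          J          C
  Initial     0.1013      8.652     0.1329
  Change    -0.07196   -0.07196     0.1079
  Equil      0.02934       8.58     0.2408
  solve Keq expr → x = 0.03598; check Q = 0.2204
Then change container volume by factor 2 (V_new/V_old).
Step 2:
                   M          J          C
  Initial    0.01467       4.29     0.1204
  Change    0.004382   0.004382  -0.006573
  Equil      0.01905      4.294     0.1138
  solve Keq expr → x = -0.002191; check Q = 0.2204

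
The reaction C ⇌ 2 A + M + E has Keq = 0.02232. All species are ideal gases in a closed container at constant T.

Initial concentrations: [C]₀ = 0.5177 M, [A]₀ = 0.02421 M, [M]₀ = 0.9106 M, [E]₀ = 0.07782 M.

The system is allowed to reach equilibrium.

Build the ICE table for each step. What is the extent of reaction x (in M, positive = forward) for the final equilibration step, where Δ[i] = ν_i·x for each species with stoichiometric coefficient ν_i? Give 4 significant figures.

x = 0.1012 M

Q₀ = 8.0229e-05 vs Keq = 0.02232 ⇒ Q<K, forward
Step 1:
                    C           A           M           E
  init         0.5177     0.02421      0.9106     0.07782
  Δ           -0.1012      0.2024      0.1012      0.1012
  eq           0.4165      0.2266       1.012       0.179
  solve Keq expr → x = 0.1012; check Q = 0.02232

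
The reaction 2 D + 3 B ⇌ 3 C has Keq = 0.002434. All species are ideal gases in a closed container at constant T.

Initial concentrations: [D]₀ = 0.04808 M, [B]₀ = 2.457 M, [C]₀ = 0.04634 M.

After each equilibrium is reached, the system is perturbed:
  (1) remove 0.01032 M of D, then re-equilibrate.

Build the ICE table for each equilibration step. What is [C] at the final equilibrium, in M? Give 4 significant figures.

Q₀ = 0.002902 vs Keq = 0.002434 ⇒ Q>K, reverse
Step 1:
                   D          B          C
  I          0.04808      2.457    0.04634
  C         0.001239   0.001858  -0.001858
  E          0.04932      2.459    0.04448
  solve Keq expr → x = -6.1941e-04; check Q = 0.002434
Then remove 0.01032 M of D.
Step 2:
                   D          B          C
  I            0.039      2.459    0.04448
  C         0.002975   0.004462  -0.004462
  E          0.04197      2.463    0.04002
  solve Keq expr → x = -0.001487; check Q = 0.002434

[C]_eq = 0.04002 M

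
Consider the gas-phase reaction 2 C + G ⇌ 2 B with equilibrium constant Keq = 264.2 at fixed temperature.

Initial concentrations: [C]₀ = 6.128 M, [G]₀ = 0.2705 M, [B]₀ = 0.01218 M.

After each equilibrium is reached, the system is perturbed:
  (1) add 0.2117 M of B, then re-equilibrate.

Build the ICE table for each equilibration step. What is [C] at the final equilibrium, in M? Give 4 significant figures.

[C]_eq = 5.587 M

Q₀ = 1.4605e-05 vs Keq = 264.2 ⇒ Q<K, forward
Step 1:
                   C          G          B
  I            6.128     0.2705    0.01218
  C          -0.5409    -0.2705     0.5409
  E            5.587 3.7095e-05     0.5531
  solve Keq expr → x = 0.2705; check Q = 264.2
Then add 0.2117 M of B.
Step 2:
                   C          G          B
  I            5.587 3.7095e-05     0.7648
  C       6.7632e-05 3.3816e-05 -6.7632e-05
  E            5.587 7.0911e-05     0.7647
  solve Keq expr → x = -3.3816e-05; check Q = 264.2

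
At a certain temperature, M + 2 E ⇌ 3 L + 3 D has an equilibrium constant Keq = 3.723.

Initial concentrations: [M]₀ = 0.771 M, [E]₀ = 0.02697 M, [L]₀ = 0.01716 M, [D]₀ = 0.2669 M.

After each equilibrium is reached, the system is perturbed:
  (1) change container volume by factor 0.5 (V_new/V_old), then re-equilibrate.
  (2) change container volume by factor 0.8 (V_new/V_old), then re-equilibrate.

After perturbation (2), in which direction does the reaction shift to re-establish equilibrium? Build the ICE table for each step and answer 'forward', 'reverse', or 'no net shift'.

Q₀ = 1.7131e-04 vs Keq = 3.723 ⇒ Q<K, forward
Step 1:
                   M          E          L          D
  Initial      0.771    0.02697    0.01716     0.2669
  Change    -0.01283   -0.02565    0.03848    0.03848
  Equil       0.7582   0.001318    0.05564     0.3054
  solve Keq expr → x = 0.01283; check Q = 3.723
Then change container volume by factor 0.5 (V_new/V_old).
Step 2:
                   M          E          L          D
  Initial      1.516   0.002636     0.1113     0.6108
  Change    0.002051   0.004103  -0.006154  -0.006154
  Equil        1.518   0.006739     0.1051     0.6046
  solve Keq expr → x = -0.002051; check Q = 3.723
Then change container volume by factor 0.8 (V_new/V_old).
Step 3:
                   M          E          L          D
  Initial      1.898   0.008424     0.1314     0.7558
  Change    0.001356   0.002712  -0.004068  -0.004068
  Equil        1.899    0.01114     0.1273     0.7517
  solve Keq expr → x = -0.001356; check Q = 3.723

Direction: reverse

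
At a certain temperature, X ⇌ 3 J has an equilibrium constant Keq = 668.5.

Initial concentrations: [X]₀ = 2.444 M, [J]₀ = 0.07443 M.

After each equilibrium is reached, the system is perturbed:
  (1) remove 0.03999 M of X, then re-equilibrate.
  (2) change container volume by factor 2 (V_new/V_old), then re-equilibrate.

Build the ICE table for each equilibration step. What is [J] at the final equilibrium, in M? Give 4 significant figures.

[J]_eq = 3.458 M

Q₀ = 1.6871e-04 vs Keq = 668.5 ⇒ Q<K, forward
Step 1:
                    X           J
  I             2.444     0.07443
  C            -2.072       6.215
  E            0.3722        6.29
  solve Keq expr → x = 2.072; check Q = 668.5
Then remove 0.03999 M of X.
Step 2:
                    X           J
  I            0.3322        6.29
  C           0.02621    -0.07862
  E            0.3584       6.211
  solve Keq expr → x = -0.02621; check Q = 668.5
Then change container volume by factor 2 (V_new/V_old).
Step 3:
                    X           J
  I            0.1792       3.106
  C           -0.1174      0.3521
  E           0.06184       3.458
  solve Keq expr → x = 0.1174; check Q = 668.5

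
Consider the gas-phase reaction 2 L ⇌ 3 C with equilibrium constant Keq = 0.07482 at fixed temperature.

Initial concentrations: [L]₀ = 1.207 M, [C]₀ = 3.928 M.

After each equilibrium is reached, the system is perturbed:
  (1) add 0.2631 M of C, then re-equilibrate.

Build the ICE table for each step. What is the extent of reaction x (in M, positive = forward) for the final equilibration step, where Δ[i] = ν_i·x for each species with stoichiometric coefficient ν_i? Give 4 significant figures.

x = -0.07789 M

Q₀ = 41.6 vs Keq = 0.07482 ⇒ Q>K, reverse
Step 1:
                  L         C
  init        1.207     3.928
  Δ           2.007     -3.01
  eq          3.214    0.9177
  solve Keq expr → x = -1.003; check Q = 0.07482
Then add 0.2631 M of C.
Step 2:
                  L         C
  init        3.214     1.181
  Δ          0.1558   -0.2337
  eq           3.37    0.9471
  solve Keq expr → x = -0.07789; check Q = 0.07482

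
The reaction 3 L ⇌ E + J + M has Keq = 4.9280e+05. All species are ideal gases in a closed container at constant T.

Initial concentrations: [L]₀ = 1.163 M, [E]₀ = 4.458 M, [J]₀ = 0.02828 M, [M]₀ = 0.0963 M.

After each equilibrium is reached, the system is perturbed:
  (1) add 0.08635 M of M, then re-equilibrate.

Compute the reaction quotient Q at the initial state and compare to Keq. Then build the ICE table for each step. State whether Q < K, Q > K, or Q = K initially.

Q₀ = 0.007718; Q < K (proceeds forward)

Q₀ = 0.007718 vs Keq = 4.9280e+05 ⇒ Q<K, forward
Step 1:
                  L         E         J         M
  I           1.163     4.458   0.02828    0.0963
  C          -1.151    0.3835    0.3835    0.3835
  E         0.01247     4.842    0.4118    0.4798
  solve Keq expr → x = 0.3835; check Q = 4.9280e+05
Then add 0.08635 M of M.
Step 2:
                  L         E         J         M
  I         0.01247     4.842    0.4118    0.5662
  C       7.0291e-04 -2.3430e-04 -2.3430e-04 -2.3430e-04
  E         0.01318     4.841    0.4116    0.5659
  solve Keq expr → x = -2.3430e-04; check Q = 4.9280e+05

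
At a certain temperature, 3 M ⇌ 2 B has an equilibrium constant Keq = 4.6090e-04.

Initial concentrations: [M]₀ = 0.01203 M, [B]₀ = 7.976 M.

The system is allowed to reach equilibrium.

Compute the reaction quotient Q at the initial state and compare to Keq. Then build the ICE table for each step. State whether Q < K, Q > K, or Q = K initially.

Q₀ = 3.6540e+07; Q > K (proceeds reverse)

Q₀ = 3.6540e+07 vs Keq = 4.6090e-04 ⇒ Q>K, reverse
Step 1:
                  M         B
  init      0.01203     7.976
  Δ           10.82    -7.211
  eq          10.83     0.765
  solve Keq expr → x = -3.606; check Q = 4.6090e-04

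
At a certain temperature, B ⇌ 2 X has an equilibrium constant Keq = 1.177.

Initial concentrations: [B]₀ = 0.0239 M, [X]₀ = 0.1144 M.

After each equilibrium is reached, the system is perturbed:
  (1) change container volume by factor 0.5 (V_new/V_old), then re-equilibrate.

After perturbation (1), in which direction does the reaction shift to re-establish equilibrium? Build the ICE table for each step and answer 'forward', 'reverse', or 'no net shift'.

Q₀ = 0.5476 vs Keq = 1.177 ⇒ Q<K, forward
Step 1:
                  B         X
  I          0.0239    0.1144
  C       -0.009004   0.01801
  E          0.0149    0.1324
  solve Keq expr → x = 0.009004; check Q = 1.177
Then change container volume by factor 0.5 (V_new/V_old).
Step 2:
                  B         X
  I         0.02979    0.2648
  C         0.01615  -0.03229
  E         0.04594    0.2325
  solve Keq expr → x = -0.01615; check Q = 1.177

Direction: reverse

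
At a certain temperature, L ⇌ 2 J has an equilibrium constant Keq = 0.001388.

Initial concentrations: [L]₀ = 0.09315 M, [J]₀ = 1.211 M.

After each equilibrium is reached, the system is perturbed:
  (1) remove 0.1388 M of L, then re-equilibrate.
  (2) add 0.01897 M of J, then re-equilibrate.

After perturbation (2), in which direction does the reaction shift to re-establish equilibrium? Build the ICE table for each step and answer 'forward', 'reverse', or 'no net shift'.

Direction: reverse

Q₀ = 15.74 vs Keq = 0.001388 ⇒ Q>K, reverse
Step 1:
                    L           J
  I           0.09315       1.211
  C            0.5901       -1.18
  E            0.6833      0.0308
  solve Keq expr → x = -0.5901; check Q = 0.001388
Then remove 0.1388 M of L.
Step 2:
                    L           J
  I            0.5445      0.0308
  C          0.001632   -0.003264
  E            0.5461     0.02753
  solve Keq expr → x = -0.001632; check Q = 0.001388
Then add 0.01897 M of J.
Step 3:
                    L           J
  I            0.5461      0.0465
  C          0.009367    -0.01873
  E            0.5555     0.02777
  solve Keq expr → x = -0.009367; check Q = 0.001388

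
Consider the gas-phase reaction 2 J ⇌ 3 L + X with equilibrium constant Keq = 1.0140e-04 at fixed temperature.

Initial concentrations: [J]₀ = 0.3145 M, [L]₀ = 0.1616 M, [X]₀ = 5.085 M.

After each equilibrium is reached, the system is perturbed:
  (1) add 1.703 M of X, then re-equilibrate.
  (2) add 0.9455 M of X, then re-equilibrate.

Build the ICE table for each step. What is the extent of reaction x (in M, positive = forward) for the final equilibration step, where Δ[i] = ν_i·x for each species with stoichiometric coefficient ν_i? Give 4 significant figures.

x = -1.9272e-04 M

Q₀ = 0.217 vs Keq = 1.0140e-04 ⇒ Q>K, reverse
Step 1:
                    J           L           X
  init         0.3145      0.1616       5.085
  Δ           0.09769     -0.1465    -0.04884
  eq           0.4122     0.01507       5.036
  solve Keq expr → x = -0.04884; check Q = 1.0140e-04
Then add 1.703 M of X.
Step 2:
                    J           L           X
  init         0.4122     0.01507       6.739
  Δ        9.1579e-04   -0.001374 -4.5789e-04
  eq           0.4131     0.01369       6.739
  solve Keq expr → x = -4.5789e-04; check Q = 1.0140e-04
Then add 0.9455 M of X.
Step 3:
                    J           L           X
  init         0.4131     0.01369       7.684
  Δ        3.8543e-04 -5.7815e-04 -1.9272e-04
  eq           0.4135     0.01312       7.684
  solve Keq expr → x = -1.9272e-04; check Q = 1.0140e-04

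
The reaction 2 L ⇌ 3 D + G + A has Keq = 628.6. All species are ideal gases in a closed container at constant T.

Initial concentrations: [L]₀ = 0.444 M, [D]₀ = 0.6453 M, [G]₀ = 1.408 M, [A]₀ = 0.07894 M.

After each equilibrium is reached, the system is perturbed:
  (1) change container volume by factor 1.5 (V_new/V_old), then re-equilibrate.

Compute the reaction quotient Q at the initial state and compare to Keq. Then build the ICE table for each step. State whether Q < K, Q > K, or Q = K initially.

Q₀ = 0.1515 vs Keq = 628.6 ⇒ Q<K, forward
Step 1:
                   L          D          G          A
  I            0.444     0.6453      1.408    0.07894
  C          -0.4062     0.6093     0.2031     0.2031
  E          0.03778      1.255      1.611      0.282
  solve Keq expr → x = 0.2031; check Q = 628.6
Then change container volume by factor 1.5 (V_new/V_old).
Step 2:
                   L          D          G          A
  I          0.02519     0.8364      1.074      0.188
  C         -0.01084    0.01626   0.005419   0.005419
  E          0.01435     0.8527      1.079     0.1935
  solve Keq expr → x = 0.005419; check Q = 628.6

Q₀ = 0.1515; Q < K (proceeds forward)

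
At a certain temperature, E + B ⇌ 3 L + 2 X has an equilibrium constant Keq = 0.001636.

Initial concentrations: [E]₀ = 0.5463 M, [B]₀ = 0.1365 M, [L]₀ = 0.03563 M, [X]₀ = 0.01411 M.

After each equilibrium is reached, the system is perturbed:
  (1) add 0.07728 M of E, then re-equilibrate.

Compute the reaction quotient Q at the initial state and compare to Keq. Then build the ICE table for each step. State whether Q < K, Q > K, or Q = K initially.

Q₀ = 1.2076e-07; Q < K (proceeds forward)

Q₀ = 1.2076e-07 vs Keq = 0.001636 ⇒ Q<K, forward
Step 1:
                  E         B         L         X
  I          0.5463    0.1365   0.03563   0.01411
  C        -0.04826  -0.04826    0.1448   0.09653
  E           0.498   0.08824    0.1804    0.1106
  solve Keq expr → x = 0.04826; check Q = 0.001636
Then add 0.07728 M of E.
Step 2:
                  E         B         L         X
  I          0.5753   0.08824    0.1804    0.1106
  C        -0.00147  -0.00147   0.00441   0.00294
  E          0.5738   0.08677    0.1848    0.1136
  solve Keq expr → x = 0.00147; check Q = 0.001636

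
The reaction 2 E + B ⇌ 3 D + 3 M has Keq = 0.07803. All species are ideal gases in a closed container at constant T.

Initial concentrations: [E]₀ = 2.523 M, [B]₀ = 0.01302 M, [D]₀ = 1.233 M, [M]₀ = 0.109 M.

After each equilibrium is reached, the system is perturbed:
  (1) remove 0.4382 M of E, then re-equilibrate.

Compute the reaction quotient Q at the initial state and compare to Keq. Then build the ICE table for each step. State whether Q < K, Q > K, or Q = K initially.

Q₀ = 0.02929 vs Keq = 0.07803 ⇒ Q<K, forward
Step 1:
                   E          B          D          M
  Initial      2.523    0.01302      1.233      0.109
  Change    -0.01062  -0.005309    0.01593    0.01593
  Equil        2.512   0.007711      1.249     0.1249
  solve Keq expr → x = 0.005309; check Q = 0.07803
Then remove 0.4382 M of E.
Step 2:
                   E          B          D          M
  Initial      2.074   0.007711      1.249     0.1249
  Change    0.003859    0.00193  -0.005789  -0.005789
  Equil        2.078   0.009641      1.243     0.1191
  solve Keq expr → x = -0.00193; check Q = 0.07803

Q₀ = 0.02929; Q < K (proceeds forward)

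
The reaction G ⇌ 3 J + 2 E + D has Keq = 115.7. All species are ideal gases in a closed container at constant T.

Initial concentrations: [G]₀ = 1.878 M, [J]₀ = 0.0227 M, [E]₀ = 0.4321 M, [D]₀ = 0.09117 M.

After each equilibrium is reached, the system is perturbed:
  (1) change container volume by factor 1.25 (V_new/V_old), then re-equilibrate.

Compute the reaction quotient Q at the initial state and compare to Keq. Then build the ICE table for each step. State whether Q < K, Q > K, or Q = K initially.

Q₀ = 1.0602e-07 vs Keq = 115.7 ⇒ Q<K, forward
Step 1:
                    G           J           E           D
  init          1.878      0.0227      0.4321     0.09117
  Δ           -0.9179       2.754       1.836      0.9179
  eq           0.9601       2.776       2.268       1.009
  solve Keq expr → x = 0.9179; check Q = 115.7
Then change container volume by factor 1.25 (V_new/V_old).
Step 2:
                    G           J           E           D
  init         0.7681       2.221       1.814      0.8073
  Δ           -0.1335      0.4004       0.267      0.1335
  eq           0.6346       2.622       2.081      0.9407
  solve Keq expr → x = 0.1335; check Q = 115.7

Q₀ = 1.0602e-07; Q < K (proceeds forward)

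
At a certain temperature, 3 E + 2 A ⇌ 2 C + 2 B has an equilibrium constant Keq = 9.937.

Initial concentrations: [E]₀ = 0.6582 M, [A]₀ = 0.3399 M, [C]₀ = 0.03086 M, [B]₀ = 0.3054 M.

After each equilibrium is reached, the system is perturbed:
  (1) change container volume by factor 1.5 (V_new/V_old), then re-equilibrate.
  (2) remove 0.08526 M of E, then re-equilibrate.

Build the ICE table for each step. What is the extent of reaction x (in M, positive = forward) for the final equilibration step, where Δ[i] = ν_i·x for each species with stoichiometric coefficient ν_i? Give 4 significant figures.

Q₀ = 0.002696 vs Keq = 9.937 ⇒ Q<K, forward
Step 1:
                    E           A           C           B
  Initial      0.6582      0.3399     0.03086      0.3054
  Change      -0.2838     -0.1892      0.1892      0.1892
  Equil        0.3744      0.1507      0.2201      0.4946
  solve Keq expr → x = 0.0946; check Q = 9.937
Then change container volume by factor 1.5 (V_new/V_old).
Step 2:
                    E           A           C           B
  Initial      0.2496      0.1005      0.1467      0.3297
  Change      0.01067    0.007114   -0.007114   -0.007114
  Equil        0.2603      0.1076      0.1396      0.3226
  solve Keq expr → x = -0.003557; check Q = 9.937
Then remove 0.08526 M of E.
Step 3:
                    E           A           C           B
  Initial       0.175      0.1076      0.1396      0.3226
  Change      0.02847     0.01898    -0.01898    -0.01898
  Equil        0.2035      0.1266      0.1206      0.3036
  solve Keq expr → x = -0.009489; check Q = 9.937

x = -0.009489 M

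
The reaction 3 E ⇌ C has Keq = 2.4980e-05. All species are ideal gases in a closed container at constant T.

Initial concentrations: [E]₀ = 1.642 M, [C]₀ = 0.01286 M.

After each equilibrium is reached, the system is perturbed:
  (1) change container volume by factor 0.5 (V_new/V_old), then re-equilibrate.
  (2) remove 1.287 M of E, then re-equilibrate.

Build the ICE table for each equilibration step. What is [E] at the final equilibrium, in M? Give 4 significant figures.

[E]_eq = 2.073 M

Q₀ = 0.002905 vs Keq = 2.4980e-05 ⇒ Q>K, reverse
Step 1:
                  E         C
  init        1.642   0.01286
  Δ         0.03822  -0.01274
  eq           1.68 1.1849e-04
  solve Keq expr → x = -0.01274; check Q = 2.4980e-05
Then change container volume by factor 0.5 (V_new/V_old).
Step 2:
                  E         C
  init         3.36 2.3699e-04
  Δ       -0.002127 7.0916e-04
  eq          3.358 9.4615e-04
  solve Keq expr → x = 7.0916e-04; check Q = 2.4980e-05
Then remove 1.287 M of E.
Step 3:
                  E         C
  init        2.071 9.4615e-04
  Δ         0.00217 -7.2346e-04
  eq          2.073 2.2269e-04
  solve Keq expr → x = -7.2346e-04; check Q = 2.4980e-05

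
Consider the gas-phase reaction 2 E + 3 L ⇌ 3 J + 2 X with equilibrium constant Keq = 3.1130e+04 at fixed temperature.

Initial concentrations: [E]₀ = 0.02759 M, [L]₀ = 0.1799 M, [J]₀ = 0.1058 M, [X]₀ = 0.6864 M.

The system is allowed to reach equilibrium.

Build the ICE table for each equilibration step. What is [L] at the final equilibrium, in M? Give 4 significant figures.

Q₀ = 125.9 vs Keq = 3.1130e+04 ⇒ Q<K, forward
Step 1:
                    E           L           J           X
  init        0.02759      0.1799      0.1058      0.6864
  Δ          -0.02369    -0.03554     0.03554     0.02369
  eq         0.003899      0.1444      0.1413      0.7101
  solve Keq expr → x = 0.01185; check Q = 3.1130e+04

[L]_eq = 0.1444 M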